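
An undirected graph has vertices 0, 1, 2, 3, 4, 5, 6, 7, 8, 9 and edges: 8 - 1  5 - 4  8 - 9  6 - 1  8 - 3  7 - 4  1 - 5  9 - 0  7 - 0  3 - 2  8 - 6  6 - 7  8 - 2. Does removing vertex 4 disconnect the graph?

Deleting 4 leaves 1 component (was 1) (its neighbors 5, 7 remain connected to each other), so 4 is not a cut vertex.

No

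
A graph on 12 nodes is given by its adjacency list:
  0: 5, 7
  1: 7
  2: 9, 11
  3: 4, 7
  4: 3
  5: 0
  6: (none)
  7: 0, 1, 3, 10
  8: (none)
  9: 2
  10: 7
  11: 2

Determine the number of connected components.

4

8 is isolated — a component by itself.
6 is isolated — a component by itself.
Starting from 2 we can reach 2, 9, 11. That is one component of size 3.
Starting from 0 we can reach 0, 1, 3, 4, 5, 7, 10. That is one component of size 7.
Total: 4 components.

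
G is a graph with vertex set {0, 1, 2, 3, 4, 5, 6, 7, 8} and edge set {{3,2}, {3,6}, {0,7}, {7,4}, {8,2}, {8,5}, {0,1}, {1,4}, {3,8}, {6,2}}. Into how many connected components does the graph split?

2

Starting from 0 we can reach 0, 1, 4, 7. That is one component of size 4.
Starting from 2 we can reach 2, 3, 5, 6, 8. That is one component of size 5.
Total: 2 components.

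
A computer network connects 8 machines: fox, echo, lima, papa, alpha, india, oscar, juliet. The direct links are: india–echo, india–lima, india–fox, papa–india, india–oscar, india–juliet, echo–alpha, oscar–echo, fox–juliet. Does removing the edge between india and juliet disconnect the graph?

No

After removing india–juliet, the path india-fox-juliet still connects them, so the edge is not a bridge.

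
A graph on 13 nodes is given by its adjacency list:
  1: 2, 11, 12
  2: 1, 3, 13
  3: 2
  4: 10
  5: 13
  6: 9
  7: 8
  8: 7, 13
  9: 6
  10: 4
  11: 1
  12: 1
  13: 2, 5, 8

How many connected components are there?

3

Starting from 4 we can reach 4, 10. That is one component of size 2.
Starting from 6 we can reach 6, 9. That is one component of size 2.
Starting from 1 we can reach 1, 2, 3, 5, 7, 8, 11, 12, 13. That is one component of size 9.
Total: 3 components.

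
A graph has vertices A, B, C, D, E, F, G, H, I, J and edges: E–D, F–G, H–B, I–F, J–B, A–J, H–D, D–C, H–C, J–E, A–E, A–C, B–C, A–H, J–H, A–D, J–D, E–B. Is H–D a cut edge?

After removing H–D, the path H-A-D still connects them, so the edge is not a bridge.

No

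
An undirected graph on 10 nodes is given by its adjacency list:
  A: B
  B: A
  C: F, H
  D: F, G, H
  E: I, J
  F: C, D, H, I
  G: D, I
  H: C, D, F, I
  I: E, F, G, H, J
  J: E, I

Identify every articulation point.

Removing I increases the component count from 2 to 3, so I is a cut vertex.
By contrast removing F leaves 2 components; it is not a cut vertex. No other vertex is a cut vertex either.

I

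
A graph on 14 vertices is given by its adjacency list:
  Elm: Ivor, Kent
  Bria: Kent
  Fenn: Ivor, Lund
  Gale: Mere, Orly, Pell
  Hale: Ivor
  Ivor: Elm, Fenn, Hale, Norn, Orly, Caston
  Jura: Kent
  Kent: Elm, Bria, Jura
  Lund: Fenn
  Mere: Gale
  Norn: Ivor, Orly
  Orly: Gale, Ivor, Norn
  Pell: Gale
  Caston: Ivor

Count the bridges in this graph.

The edges on the cycle Norn-Ivor-Orly-Norn are not bridges since each lies on that cycle.
But removing Gale-Orly disconnects Gale from Orly; removing Kent-Bria disconnects Kent from Bria; removing Ivor-Elm disconnects Ivor from Elm; removing Ivor-Hale disconnects Ivor from Hale — these are bridges.
In total 11 edges are bridges.

11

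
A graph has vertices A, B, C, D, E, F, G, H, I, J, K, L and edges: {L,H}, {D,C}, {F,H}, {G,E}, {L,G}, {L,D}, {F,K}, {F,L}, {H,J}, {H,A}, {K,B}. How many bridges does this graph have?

8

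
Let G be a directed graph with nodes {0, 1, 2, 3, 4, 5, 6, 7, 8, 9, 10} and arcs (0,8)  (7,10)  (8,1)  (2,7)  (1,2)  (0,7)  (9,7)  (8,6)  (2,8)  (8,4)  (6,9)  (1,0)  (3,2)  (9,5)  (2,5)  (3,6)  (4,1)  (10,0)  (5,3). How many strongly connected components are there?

1

{0, 1, 2, 3, 4, 5, 6, 7, 8, 9, 10} are all mutually reachable — one SCC of size 11.
That gives 1 strongly connected component.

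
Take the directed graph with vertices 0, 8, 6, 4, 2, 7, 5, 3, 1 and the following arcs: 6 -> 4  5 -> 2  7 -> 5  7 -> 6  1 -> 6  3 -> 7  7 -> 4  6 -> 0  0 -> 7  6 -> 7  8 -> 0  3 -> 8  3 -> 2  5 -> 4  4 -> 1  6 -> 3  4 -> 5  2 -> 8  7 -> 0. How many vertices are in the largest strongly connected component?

9

{0, 1, 2, 3, 4, 5, 6, 7, 8} are all mutually reachable — one SCC of size 9.
The largest has 9 vertices.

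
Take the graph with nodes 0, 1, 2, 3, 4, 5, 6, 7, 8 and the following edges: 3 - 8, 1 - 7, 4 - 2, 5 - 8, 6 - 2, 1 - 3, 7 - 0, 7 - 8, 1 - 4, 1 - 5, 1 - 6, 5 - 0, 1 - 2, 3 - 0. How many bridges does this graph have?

The edges on the cycle 1-6-2-1 are not bridges since each lies on that cycle.
Every edge lies on some cycle, so there are no bridges.

0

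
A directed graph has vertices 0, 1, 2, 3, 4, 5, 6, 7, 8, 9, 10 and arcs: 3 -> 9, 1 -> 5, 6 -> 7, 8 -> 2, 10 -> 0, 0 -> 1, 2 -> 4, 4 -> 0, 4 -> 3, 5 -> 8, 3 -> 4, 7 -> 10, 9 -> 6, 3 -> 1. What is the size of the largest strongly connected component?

11

{0, 1, 2, 3, 4, 5, 6, 7, 8, 9, 10} are all mutually reachable — one SCC of size 11.
The largest has 11 vertices.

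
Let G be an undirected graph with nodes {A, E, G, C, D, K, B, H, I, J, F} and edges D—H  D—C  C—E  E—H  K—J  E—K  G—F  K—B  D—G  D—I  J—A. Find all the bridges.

A-J, B-K, D-G, D-I, E-K, F-G, J-K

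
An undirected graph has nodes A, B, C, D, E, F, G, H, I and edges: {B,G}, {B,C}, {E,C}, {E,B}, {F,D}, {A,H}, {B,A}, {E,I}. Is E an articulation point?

Yes

Deleting E raises the number of components from 2 to 3, so E is a cut vertex.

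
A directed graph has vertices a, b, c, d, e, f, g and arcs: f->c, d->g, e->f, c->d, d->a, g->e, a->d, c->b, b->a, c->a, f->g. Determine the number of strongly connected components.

1

{a, b, c, d, e, f, g} are all mutually reachable — one SCC of size 7.
That gives 1 strongly connected component.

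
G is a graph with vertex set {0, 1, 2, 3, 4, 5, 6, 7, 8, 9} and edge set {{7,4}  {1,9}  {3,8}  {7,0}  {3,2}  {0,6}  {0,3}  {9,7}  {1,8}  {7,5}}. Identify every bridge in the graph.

The edges on the cycle 1-9-7-0-3-8-1 are not bridges since each lies on that cycle.
But removing 6–0 disconnects 6 from 0; removing 7–5 disconnects 7 from 5; removing 2–3 disconnects 2 from 3; removing 7–4 disconnects 7 from 4 — these are bridges.

0-6, 2-3, 4-7, 5-7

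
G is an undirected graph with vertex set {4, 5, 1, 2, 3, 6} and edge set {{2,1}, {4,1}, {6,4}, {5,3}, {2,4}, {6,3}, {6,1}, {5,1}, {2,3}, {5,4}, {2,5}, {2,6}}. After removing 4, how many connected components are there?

1

With 4 gone, the remaining components are: {1, 2, 3, 5, 6}.
That is 1 component.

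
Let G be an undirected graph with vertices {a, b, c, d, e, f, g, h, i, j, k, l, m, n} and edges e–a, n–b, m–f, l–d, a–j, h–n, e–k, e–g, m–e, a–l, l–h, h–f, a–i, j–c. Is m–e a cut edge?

After removing m–e, the path m-f-h-l-a-e still connects them, so the edge is not a bridge.

No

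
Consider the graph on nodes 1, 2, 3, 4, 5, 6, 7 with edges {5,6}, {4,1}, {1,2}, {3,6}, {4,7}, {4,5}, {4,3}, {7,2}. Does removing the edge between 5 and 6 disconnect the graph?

No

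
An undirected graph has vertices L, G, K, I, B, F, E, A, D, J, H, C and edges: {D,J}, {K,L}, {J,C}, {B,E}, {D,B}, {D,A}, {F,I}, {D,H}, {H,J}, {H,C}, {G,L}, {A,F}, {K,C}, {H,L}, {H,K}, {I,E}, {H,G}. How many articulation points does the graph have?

1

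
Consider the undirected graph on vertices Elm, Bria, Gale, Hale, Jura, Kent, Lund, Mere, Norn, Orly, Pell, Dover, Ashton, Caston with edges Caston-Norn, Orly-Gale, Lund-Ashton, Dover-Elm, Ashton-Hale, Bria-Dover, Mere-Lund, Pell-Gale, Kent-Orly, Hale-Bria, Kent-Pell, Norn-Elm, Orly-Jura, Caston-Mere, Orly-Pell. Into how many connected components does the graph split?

2

Starting from Gale we can reach Gale, Jura, Kent, Orly, Pell. That is one component of size 5.
Starting from Elm we can reach Elm, Bria, Hale, Lund, Mere, Norn, Dover, Ashton, Caston. That is one component of size 9.
Total: 2 components.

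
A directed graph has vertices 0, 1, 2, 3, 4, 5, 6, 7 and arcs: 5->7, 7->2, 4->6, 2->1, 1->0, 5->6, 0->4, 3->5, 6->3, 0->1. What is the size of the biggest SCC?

8

{0, 1, 2, 3, 4, 5, 6, 7} are all mutually reachable — one SCC of size 8.
The largest has 8 vertices.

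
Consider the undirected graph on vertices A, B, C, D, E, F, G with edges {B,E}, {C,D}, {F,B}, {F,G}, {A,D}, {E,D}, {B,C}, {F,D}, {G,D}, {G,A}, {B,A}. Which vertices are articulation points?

Removing D, for instance, still leaves 1 component. No single vertex removal increases the component count — the graph has no articulation points.

none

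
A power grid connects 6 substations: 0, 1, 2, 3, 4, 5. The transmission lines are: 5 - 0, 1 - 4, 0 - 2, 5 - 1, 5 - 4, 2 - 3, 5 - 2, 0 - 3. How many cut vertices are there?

1

Removing 5 increases the component count from 1 to 2, so 5 is a cut vertex.
By contrast removing 3 leaves 1 component; it is not a cut vertex. No other vertex is a cut vertex either.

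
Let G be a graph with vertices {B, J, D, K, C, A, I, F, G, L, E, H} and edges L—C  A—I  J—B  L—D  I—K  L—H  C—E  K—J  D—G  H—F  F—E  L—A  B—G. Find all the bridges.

none

The edges on the cycle L-H-F-E-C-L are not bridges since each lies on that cycle.
Every edge lies on some cycle, so there are no bridges.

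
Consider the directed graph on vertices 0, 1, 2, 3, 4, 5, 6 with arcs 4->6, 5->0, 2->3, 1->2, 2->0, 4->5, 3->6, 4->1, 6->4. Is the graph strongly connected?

There is no directed path from 0 to 2, so the graph is not strongly connected.

No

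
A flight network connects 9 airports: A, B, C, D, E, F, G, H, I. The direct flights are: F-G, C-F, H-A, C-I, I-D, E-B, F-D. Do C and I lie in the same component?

From C we can reach C, D, F, G, I, which includes I.

Yes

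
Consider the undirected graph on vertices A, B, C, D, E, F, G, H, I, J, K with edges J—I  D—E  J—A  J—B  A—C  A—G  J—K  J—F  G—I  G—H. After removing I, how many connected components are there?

With I gone, the remaining components are: {D, E}; {A, B, C, F, G, H, J, K}.
That is 2 components.

2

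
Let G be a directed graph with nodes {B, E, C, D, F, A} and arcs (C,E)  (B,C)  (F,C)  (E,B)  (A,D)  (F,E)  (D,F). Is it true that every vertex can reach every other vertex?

No

There is no directed path from D to A, so the graph is not strongly connected.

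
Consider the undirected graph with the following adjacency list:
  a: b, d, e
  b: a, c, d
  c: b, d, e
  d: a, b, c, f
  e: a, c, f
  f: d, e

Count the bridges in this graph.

0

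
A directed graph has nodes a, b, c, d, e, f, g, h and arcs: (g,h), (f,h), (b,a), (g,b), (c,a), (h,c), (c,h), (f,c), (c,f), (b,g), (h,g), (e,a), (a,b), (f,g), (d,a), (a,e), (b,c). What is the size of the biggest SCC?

7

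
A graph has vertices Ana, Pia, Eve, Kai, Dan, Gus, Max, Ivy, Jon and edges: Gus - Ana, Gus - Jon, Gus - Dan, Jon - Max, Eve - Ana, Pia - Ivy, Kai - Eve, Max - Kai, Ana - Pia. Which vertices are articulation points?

Removing Ana increases the component count from 1 to 2, so Ana is a cut vertex.
Removing Gus increases the component count from 1 to 2, so Gus is a cut vertex.
Removing Pia increases the component count from 1 to 2, so Pia is a cut vertex.
By contrast removing Kai leaves 1 component; it is not a cut vertex. No other vertex is a cut vertex either.

Ana, Gus, Pia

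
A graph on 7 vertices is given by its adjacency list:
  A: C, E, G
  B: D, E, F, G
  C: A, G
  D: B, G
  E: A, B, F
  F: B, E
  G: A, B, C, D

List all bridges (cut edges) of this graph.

The edges on the cycle G-A-C-G are not bridges since each lies on that cycle.
Every edge lies on some cycle, so there are no bridges.

none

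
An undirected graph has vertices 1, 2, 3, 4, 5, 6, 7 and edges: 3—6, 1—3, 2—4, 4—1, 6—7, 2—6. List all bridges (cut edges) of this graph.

The edges on the cycle 2-4-1-3-6-2 are not bridges since each lies on that cycle.
But removing 6—7 disconnects 6 from 7 — this is a bridge.

6-7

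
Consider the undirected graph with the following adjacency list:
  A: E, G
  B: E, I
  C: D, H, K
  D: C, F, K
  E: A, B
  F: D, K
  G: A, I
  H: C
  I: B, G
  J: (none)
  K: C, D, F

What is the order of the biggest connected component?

5

J is isolated — a component by itself.
Starting from C we can reach C, D, F, H, K. That is one component of size 5.
Starting from A we can reach A, B, E, G, I. That is one component of size 5.
The largest has 5 vertices.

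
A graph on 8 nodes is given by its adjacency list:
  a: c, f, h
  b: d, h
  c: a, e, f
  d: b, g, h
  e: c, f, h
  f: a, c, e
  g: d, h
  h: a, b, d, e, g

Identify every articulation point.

h

Removing h increases the component count from 1 to 2, so h is a cut vertex.
By contrast removing d leaves 1 component; it is not a cut vertex. No other vertex is a cut vertex either.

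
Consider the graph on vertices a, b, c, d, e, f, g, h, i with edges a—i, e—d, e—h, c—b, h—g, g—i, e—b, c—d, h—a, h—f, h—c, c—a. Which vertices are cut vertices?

Removing h increases the component count from 1 to 2, so h is a cut vertex.
By contrast removing e leaves 1 component; it is not a cut vertex. No other vertex is a cut vertex either.

h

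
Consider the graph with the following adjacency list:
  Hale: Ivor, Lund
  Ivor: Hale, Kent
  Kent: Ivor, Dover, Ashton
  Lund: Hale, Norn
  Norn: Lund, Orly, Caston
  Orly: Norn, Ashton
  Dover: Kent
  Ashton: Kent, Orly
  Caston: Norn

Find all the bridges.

Caston-Norn, Dover-Kent

The edges on the cycle Norn-Orly-Ashton-Kent-Ivor-Hale-Lund-Norn are not bridges since each lies on that cycle.
But removing Kent-Dover disconnects Kent from Dover; removing Norn-Caston disconnects Norn from Caston — these are bridges.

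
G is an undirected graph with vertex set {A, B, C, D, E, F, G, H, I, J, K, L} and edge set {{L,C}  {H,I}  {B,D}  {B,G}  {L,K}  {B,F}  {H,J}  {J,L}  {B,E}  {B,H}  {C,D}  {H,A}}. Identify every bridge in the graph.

A-H, B-E, B-F, B-G, H-I, K-L

The edges on the cycle B-H-J-L-C-D-B are not bridges since each lies on that cycle.
But removing L-K disconnects L from K; removing A-H disconnects A from H; removing B-G disconnects B from G; removing B-F disconnects B from F — these are bridges.
In total 6 edges are bridges.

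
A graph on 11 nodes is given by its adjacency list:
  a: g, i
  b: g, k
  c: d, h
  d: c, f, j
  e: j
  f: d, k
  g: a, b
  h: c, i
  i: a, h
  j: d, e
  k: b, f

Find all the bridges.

d-j, e-j

The edges on the cycle d-c-h-i-a-g-b-k-f-d are not bridges since each lies on that cycle.
But removing j-e disconnects j from e; removing d-j disconnects d from j — these are bridges.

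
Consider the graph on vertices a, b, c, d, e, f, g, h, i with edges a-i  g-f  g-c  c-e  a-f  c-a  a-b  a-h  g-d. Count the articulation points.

Removing a increases the component count from 1 to 4, so a is a cut vertex.
Removing c increases the component count from 1 to 2, so c is a cut vertex.
Removing g increases the component count from 1 to 2, so g is a cut vertex.
By contrast removing d leaves 1 component; it is not a cut vertex. No other vertex is a cut vertex either.

3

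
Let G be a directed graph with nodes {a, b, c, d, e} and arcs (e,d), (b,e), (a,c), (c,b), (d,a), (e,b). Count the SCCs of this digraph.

{a, b, c, d, e} are all mutually reachable — one SCC of size 5.
That gives 1 strongly connected component.

1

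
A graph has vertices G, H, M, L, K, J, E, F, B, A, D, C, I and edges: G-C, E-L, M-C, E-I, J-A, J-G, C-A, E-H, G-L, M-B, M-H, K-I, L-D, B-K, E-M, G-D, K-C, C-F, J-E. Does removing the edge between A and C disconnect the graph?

No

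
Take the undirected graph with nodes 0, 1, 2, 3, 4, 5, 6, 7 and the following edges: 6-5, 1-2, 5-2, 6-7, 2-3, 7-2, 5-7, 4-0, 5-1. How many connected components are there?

2

Starting from 0 we can reach 0, 4. That is one component of size 2.
Starting from 1 we can reach 1, 2, 3, 5, 6, 7. That is one component of size 6.
Total: 2 components.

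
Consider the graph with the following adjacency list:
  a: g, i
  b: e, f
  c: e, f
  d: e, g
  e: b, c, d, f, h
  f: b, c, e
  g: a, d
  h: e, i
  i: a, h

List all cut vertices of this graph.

e

Removing e increases the component count from 1 to 2, so e is a cut vertex.
By contrast removing h leaves 1 component; it is not a cut vertex. No other vertex is a cut vertex either.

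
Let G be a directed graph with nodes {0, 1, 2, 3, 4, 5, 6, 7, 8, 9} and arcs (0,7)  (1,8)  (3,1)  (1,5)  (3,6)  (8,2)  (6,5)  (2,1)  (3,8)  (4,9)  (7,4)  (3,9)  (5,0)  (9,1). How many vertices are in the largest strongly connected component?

{0, 1, 2, 4, 5, 7, 8, 9} are all mutually reachable — one SCC of size 8.
{6} is an SCC by itself.
{3} is an SCC by itself.
The largest has 8 vertices.

8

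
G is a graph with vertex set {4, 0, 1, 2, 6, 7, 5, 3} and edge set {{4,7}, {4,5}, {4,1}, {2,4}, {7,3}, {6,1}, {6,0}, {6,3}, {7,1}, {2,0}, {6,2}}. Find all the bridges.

4-5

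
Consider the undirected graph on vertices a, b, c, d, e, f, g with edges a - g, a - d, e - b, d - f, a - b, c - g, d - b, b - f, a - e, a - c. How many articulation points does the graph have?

Removing a increases the component count from 1 to 2, so a is a cut vertex.
By contrast removing e leaves 1 component; it is not a cut vertex. No other vertex is a cut vertex either.

1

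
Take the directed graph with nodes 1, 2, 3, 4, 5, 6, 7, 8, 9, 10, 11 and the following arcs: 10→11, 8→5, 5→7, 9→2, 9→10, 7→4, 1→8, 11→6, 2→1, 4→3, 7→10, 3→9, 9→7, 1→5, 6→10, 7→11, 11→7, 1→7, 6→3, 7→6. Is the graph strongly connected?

Yes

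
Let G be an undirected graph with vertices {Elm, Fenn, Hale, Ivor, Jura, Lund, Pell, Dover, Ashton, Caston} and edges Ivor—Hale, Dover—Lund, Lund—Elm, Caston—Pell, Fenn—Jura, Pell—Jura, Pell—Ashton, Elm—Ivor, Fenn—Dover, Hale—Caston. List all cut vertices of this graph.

Pell

Removing Pell increases the component count from 1 to 2, so Pell is a cut vertex.
By contrast removing Fenn leaves 1 component; it is not a cut vertex. No other vertex is a cut vertex either.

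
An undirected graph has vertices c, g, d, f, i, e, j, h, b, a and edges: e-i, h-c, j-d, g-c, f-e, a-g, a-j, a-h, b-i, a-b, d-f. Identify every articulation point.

a

Removing a increases the component count from 1 to 2, so a is a cut vertex.
By contrast removing f leaves 1 component; it is not a cut vertex. No other vertex is a cut vertex either.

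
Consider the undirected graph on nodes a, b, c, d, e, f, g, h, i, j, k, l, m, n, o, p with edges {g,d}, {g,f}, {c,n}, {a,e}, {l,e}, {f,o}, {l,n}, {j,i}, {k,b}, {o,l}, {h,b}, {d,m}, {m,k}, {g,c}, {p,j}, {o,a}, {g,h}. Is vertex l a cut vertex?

No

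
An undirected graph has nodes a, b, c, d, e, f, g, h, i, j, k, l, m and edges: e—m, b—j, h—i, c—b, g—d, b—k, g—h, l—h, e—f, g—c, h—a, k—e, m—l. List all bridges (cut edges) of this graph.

The edges on the cycle g-c-b-k-e-m-l-h-g are not bridges since each lies on that cycle.
But removing g—d disconnects g from d; removing a—h disconnects a from h; removing b—j disconnects b from j; removing f—e disconnects f from e — these are bridges.
In total 5 edges are bridges.

a-h, b-j, d-g, e-f, h-i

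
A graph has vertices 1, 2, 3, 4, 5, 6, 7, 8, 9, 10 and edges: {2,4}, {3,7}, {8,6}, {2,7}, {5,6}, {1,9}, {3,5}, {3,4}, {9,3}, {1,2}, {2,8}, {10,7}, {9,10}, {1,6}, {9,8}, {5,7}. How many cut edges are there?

0

The edges on the cycle 1-9-3-5-6-8-2-1 are not bridges since each lies on that cycle.
Every edge lies on some cycle, so there are no bridges.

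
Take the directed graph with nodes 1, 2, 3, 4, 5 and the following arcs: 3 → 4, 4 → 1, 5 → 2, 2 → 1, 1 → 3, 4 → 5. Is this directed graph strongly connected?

From 1 we can reach every vertex (1, 2, 3, 4, 5), and every vertex can reach 1 (1, 2, 3, 4, 5). So the whole graph is one strongly connected component.

Yes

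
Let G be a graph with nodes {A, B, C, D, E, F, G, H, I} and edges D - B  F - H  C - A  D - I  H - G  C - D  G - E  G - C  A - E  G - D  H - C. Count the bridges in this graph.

The edges on the cycle H-G-E-A-C-H are not bridges since each lies on that cycle.
But removing D - B disconnects D from B; removing F - H disconnects F from H; removing D - I disconnects D from I — these are bridges.
That makes 3 bridges.

3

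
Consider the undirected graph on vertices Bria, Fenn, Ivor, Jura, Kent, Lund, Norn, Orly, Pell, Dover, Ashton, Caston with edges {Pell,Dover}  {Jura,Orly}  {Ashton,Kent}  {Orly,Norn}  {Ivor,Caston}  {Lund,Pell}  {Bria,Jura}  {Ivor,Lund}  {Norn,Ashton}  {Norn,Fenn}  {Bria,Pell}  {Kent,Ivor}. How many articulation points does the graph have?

3

Removing Ivor increases the component count from 1 to 2, so Ivor is a cut vertex.
Removing Norn increases the component count from 1 to 2, so Norn is a cut vertex.
Removing Pell increases the component count from 1 to 2, so Pell is a cut vertex.
By contrast removing Caston leaves 1 component; it is not a cut vertex. No other vertex is a cut vertex either.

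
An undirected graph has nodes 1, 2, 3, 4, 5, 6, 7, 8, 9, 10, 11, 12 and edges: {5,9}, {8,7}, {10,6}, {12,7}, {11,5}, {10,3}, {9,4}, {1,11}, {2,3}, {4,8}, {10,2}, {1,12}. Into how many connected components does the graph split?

Starting from 2 we can reach 2, 3, 6, 10. That is one component of size 4.
Starting from 1 we can reach 1, 4, 5, 7, 8, 9, 11, 12. That is one component of size 8.
Total: 2 components.

2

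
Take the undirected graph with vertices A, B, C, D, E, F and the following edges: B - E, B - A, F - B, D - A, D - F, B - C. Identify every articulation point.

B

Removing B increases the component count from 1 to 3, so B is a cut vertex.
By contrast removing C leaves 1 component; it is not a cut vertex. No other vertex is a cut vertex either.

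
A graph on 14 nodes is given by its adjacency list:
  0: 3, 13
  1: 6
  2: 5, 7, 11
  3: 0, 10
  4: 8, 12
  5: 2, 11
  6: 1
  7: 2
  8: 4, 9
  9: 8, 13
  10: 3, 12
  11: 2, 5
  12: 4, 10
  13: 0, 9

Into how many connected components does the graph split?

3

Starting from 1 we can reach 1, 6. That is one component of size 2.
Starting from 2 we can reach 2, 5, 7, 11. That is one component of size 4.
Starting from 0 we can reach 0, 3, 4, 8, 9, 10, 12, 13. That is one component of size 8.
Total: 3 components.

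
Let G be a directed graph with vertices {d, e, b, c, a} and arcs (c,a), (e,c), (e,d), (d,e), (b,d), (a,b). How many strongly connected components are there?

1

{a, b, c, d, e} are all mutually reachable — one SCC of size 5.
That gives 1 strongly connected component.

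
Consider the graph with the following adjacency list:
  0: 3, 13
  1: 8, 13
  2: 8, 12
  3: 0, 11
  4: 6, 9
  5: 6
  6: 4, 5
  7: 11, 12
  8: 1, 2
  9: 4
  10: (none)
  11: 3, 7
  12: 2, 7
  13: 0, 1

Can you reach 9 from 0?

The component containing 0 is {0, 1, 2, 3, 7, 8, 11, 12, 13}, and 9 is not in it.

No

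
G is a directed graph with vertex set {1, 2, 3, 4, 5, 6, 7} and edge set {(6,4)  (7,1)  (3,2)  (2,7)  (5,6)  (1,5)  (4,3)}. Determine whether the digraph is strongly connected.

Yes

From 6 we can reach every vertex (1, 2, 3, 4, 5, 6, 7), and every vertex can reach 6 (1, 2, 3, 4, 5, 6, 7). So the whole graph is one strongly connected component.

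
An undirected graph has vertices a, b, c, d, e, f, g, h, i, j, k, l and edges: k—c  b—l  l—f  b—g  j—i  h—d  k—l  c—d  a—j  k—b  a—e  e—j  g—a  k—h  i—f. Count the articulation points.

Removing k increases the component count from 1 to 2, so k is a cut vertex.
By contrast removing f leaves 1 component; it is not a cut vertex. No other vertex is a cut vertex either.

1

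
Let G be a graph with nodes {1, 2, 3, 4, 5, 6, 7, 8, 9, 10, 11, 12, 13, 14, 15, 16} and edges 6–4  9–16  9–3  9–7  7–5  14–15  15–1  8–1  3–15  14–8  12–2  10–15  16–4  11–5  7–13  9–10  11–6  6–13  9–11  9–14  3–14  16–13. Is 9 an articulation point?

Deleting 9 raises the number of components from 2 to 3, so 9 is a cut vertex.

Yes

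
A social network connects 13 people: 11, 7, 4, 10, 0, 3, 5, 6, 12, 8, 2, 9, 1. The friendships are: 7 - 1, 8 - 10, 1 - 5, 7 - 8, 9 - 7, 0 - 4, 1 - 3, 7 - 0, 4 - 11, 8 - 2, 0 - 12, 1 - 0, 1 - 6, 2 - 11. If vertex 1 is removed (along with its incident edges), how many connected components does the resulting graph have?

With 1 gone, the remaining components are: {3}; {5}; {6}; {0, 2, 4, 7, 8, 9, 10, 11, 12}.
That is 4 components.

4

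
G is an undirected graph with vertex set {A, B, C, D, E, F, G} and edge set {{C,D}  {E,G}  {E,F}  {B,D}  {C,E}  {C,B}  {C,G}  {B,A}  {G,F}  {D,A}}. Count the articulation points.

1

Removing C increases the component count from 1 to 2, so C is a cut vertex.
By contrast removing E leaves 1 component; it is not a cut vertex. No other vertex is a cut vertex either.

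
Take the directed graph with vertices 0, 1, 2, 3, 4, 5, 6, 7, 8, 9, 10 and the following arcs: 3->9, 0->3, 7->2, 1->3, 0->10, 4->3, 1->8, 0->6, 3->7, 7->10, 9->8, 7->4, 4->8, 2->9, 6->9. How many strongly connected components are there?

9

{3, 4, 7} are all mutually reachable — one SCC of size 3.
{2} is an SCC by itself.
{0} is an SCC by itself.
{9} is an SCC by itself.
{1} is an SCC by itself.
(and 4 more singleton SCCs)
That gives 9 strongly connected components.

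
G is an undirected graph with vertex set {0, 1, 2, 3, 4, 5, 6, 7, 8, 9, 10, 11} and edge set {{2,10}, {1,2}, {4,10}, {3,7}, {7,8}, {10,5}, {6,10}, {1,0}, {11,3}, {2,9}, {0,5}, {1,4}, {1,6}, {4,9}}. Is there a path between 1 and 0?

From 1 we can reach 0, 1, 2, 4, 5, 6, 9, 10, which includes 0.

Yes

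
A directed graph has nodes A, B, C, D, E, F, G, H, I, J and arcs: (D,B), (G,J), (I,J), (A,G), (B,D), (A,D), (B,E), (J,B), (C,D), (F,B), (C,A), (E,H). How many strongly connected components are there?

{B, D} are all mutually reachable — one SCC of size 2.
{A} is an SCC by itself.
{F} is an SCC by itself.
{G} is an SCC by itself.
{H} is an SCC by itself.
(and 4 more singleton SCCs)
That gives 9 strongly connected components.

9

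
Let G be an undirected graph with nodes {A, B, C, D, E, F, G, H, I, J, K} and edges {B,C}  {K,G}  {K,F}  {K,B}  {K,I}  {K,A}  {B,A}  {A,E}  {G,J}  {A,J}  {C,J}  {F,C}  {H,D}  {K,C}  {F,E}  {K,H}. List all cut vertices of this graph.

Removing H increases the component count from 1 to 2, so H is a cut vertex.
Removing K increases the component count from 1 to 3, so K is a cut vertex.
By contrast removing B leaves 1 component; it is not a cut vertex. No other vertex is a cut vertex either.

H, K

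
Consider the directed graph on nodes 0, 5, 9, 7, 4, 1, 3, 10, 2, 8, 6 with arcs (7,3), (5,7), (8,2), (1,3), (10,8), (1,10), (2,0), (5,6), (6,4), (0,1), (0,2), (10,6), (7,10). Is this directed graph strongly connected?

There is no directed path from 10 to 9, so the graph is not strongly connected.

No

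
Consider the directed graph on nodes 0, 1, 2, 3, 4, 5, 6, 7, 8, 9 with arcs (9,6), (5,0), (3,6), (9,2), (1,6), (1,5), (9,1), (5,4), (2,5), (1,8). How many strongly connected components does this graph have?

10

{2} is an SCC by itself.
{9} is an SCC by itself.
{3} is an SCC by itself.
{5} is an SCC by itself.
{4} is an SCC by itself.
(and 5 more singleton SCCs)
That gives 10 strongly connected components.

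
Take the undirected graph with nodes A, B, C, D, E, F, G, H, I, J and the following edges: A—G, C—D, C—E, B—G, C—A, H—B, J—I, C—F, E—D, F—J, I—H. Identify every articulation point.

C

Removing C increases the component count from 1 to 2, so C is a cut vertex.
By contrast removing F leaves 1 component; it is not a cut vertex. No other vertex is a cut vertex either.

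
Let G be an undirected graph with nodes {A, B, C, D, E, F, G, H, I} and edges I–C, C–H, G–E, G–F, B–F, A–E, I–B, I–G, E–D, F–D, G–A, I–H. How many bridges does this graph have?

The edges on the cycle I-C-H-I are not bridges since each lies on that cycle.
Every edge lies on some cycle, so there are no bridges.

0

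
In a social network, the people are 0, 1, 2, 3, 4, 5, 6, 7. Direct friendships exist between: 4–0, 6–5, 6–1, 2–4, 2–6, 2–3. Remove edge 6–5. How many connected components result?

3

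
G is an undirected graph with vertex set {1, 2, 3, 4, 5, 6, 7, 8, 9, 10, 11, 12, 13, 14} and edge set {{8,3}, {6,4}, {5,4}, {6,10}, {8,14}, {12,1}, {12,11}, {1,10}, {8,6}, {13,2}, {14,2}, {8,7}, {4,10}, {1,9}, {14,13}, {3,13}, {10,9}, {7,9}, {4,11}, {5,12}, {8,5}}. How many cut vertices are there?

Removing 8 increases the component count from 1 to 2, so 8 is a cut vertex.
By contrast removing 7 leaves 1 component; it is not a cut vertex. No other vertex is a cut vertex either.

1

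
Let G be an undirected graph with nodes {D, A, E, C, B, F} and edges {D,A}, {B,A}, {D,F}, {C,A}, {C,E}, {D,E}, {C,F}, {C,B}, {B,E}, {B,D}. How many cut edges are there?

0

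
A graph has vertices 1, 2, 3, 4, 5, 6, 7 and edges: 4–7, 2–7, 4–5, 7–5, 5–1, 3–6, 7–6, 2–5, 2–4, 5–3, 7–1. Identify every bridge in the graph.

none

The edges on the cycle 2-4-5-3-6-7-2 are not bridges since each lies on that cycle.
Every edge lies on some cycle, so there are no bridges.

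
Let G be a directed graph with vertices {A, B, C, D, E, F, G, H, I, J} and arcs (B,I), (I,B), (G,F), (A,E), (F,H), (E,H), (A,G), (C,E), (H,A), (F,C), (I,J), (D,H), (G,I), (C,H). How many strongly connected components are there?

4

{A, C, E, F, G, H} are all mutually reachable — one SCC of size 6.
{B, I} are all mutually reachable — one SCC of size 2.
{J} is an SCC by itself.
{D} is an SCC by itself.
That gives 4 strongly connected components.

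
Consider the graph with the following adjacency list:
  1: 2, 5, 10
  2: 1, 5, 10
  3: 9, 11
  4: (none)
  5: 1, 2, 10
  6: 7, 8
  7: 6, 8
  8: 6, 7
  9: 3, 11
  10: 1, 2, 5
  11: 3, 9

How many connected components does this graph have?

4 is isolated — a component by itself.
Starting from 3 we can reach 3, 9, 11. That is one component of size 3.
Starting from 6 we can reach 6, 7, 8. That is one component of size 3.
Starting from 1 we can reach 1, 2, 5, 10. That is one component of size 4.
Total: 4 components.

4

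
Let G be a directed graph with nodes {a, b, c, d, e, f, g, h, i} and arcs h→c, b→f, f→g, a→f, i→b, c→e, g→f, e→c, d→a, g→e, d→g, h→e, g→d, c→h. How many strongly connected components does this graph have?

{a, d, f, g} are all mutually reachable — one SCC of size 4.
{c, e, h} are all mutually reachable — one SCC of size 3.
{i} is an SCC by itself.
{b} is an SCC by itself.
That gives 4 strongly connected components.

4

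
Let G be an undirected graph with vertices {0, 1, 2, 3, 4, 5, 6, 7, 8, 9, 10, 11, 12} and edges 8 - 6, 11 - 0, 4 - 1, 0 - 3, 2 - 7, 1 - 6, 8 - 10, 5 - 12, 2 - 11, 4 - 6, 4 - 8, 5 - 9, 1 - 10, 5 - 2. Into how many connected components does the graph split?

Starting from 1 we can reach 1, 4, 6, 8, 10. That is one component of size 5.
Starting from 0 we can reach 0, 2, 3, 5, 7, 9, 11, 12. That is one component of size 8.
Total: 2 components.

2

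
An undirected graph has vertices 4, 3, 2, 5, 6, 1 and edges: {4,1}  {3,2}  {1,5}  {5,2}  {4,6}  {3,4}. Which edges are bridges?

4-6

The edges on the cycle 3-4-1-5-2-3 are not bridges since each lies on that cycle.
But removing 4—6 disconnects 4 from 6 — this is a bridge.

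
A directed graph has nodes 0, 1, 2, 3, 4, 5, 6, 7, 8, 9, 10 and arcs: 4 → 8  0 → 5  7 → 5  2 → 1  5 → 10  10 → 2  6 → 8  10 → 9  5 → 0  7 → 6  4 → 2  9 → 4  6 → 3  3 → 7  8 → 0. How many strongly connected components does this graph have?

{0, 4, 5, 8, 9, 10} are all mutually reachable — one SCC of size 6.
{3, 6, 7} are all mutually reachable — one SCC of size 3.
{2} is an SCC by itself.
{1} is an SCC by itself.
That gives 4 strongly connected components.

4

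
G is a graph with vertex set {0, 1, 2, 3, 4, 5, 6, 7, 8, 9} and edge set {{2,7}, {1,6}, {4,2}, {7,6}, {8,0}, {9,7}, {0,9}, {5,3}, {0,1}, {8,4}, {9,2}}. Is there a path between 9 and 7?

From 9 we can reach 0, 1, 2, 4, 6, 7, 8, 9, which includes 7.

Yes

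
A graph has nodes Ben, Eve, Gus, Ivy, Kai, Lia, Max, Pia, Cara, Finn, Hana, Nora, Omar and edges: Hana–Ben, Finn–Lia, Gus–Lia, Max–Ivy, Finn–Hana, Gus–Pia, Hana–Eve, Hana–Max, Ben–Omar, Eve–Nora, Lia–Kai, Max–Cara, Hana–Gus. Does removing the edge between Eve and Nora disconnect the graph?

Removing Eve–Nora leaves no path between Eve and Nora: the component count goes from 1 to 2. So it is a bridge.

Yes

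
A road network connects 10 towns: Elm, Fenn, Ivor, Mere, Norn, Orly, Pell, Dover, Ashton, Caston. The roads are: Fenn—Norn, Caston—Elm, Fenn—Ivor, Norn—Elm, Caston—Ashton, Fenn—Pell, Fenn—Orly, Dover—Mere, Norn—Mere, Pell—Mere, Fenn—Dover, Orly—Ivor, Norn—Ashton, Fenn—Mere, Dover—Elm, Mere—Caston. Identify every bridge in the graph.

none

The edges on the cycle Fenn-Orly-Ivor-Fenn are not bridges since each lies on that cycle.
Every edge lies on some cycle, so there are no bridges.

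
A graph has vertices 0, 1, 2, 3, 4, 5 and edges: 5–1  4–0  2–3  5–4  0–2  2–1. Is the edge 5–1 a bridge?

No

After removing 5–1, the path 5-4-0-2-1 still connects them, so the edge is not a bridge.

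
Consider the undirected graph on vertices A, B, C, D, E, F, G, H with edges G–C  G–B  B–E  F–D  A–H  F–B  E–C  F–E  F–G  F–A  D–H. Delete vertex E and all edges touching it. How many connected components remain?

1

With E gone, the remaining components are: {A, B, C, D, F, G, H}.
That is 1 component.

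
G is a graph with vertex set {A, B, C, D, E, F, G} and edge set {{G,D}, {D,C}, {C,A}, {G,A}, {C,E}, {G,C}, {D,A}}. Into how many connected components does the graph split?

B is isolated — a component by itself.
F is isolated — a component by itself.
Starting from A we can reach A, C, D, E, G. That is one component of size 5.
Total: 3 components.

3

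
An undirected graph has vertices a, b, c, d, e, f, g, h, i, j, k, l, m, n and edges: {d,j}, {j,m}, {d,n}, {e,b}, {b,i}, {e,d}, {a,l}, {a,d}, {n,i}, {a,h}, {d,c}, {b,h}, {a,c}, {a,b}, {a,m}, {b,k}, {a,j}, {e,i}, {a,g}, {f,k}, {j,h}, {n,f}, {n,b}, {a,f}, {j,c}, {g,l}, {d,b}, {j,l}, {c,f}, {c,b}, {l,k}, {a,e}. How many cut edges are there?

The edges on the cycle e-d-j-c-b-e are not bridges since each lies on that cycle.
Every edge lies on some cycle, so there are no bridges.

0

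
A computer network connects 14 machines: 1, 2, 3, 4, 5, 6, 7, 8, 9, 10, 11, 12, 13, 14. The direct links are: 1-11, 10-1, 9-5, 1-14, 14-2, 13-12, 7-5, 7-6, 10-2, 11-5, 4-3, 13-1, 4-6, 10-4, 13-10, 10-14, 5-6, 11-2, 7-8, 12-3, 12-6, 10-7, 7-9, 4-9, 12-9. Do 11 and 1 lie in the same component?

Yes

From 11 we can reach 1, 2, 3, 4, 5, 6, 7, 8, 9, 10, 11, 12, 13, 14, which includes 1.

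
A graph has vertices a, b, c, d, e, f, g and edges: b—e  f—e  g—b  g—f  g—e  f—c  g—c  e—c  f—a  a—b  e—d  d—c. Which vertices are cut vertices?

none

Removing e, for instance, still leaves 1 component. No single vertex removal increases the component count — the graph has no articulation points.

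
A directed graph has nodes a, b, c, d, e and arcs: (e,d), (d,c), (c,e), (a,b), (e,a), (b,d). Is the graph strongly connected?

From e we can reach every vertex (a, b, c, d, e), and every vertex can reach e (a, b, c, d, e). So the whole graph is one strongly connected component.

Yes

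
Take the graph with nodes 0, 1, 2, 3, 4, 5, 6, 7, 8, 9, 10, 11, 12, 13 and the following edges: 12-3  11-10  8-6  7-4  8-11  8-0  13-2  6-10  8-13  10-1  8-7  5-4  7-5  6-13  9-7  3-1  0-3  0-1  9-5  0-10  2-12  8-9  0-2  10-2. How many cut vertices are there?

1

Removing 8 increases the component count from 1 to 2, so 8 is a cut vertex.
By contrast removing 9 leaves 1 component; it is not a cut vertex. No other vertex is a cut vertex either.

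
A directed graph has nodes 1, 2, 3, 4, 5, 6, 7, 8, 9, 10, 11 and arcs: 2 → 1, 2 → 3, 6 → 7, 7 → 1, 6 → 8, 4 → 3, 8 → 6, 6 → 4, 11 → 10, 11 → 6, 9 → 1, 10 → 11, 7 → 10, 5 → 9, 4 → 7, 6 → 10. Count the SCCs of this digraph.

6

{4, 6, 7, 8, 10, 11} are all mutually reachable — one SCC of size 6.
{3} is an SCC by itself.
{5} is an SCC by itself.
{9} is an SCC by itself.
{1} is an SCC by itself.
(and 1 more singleton SCC)
That gives 6 strongly connected components.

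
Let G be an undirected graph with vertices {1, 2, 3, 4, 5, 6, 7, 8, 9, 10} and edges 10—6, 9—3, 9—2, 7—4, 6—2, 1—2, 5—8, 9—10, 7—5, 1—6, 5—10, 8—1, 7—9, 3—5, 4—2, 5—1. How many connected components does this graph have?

Starting from 1 we can reach 1, 2, 3, 4, 5, 6, 7, 8, 9, 10. That is one component of size 10.
Total: 1 component.

1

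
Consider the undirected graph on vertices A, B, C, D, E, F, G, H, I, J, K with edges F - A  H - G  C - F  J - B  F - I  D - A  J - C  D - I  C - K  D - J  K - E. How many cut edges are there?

4

The edges on the cycle D-J-C-F-A-D are not bridges since each lies on that cycle.
But removing K - E disconnects K from E; removing H - G disconnects H from G; removing K - C disconnects K from C; removing B - J disconnects B from J — these are bridges.
That makes 4 bridges.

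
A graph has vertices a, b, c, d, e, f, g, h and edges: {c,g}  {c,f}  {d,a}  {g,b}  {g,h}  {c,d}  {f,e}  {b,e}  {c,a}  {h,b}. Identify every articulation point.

Removing c increases the component count from 1 to 2, so c is a cut vertex.
By contrast removing b leaves 1 component; it is not a cut vertex. No other vertex is a cut vertex either.

c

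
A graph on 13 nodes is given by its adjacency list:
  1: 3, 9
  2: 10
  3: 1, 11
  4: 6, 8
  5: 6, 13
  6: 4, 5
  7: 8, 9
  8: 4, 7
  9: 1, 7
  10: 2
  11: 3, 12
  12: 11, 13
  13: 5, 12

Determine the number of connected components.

Starting from 2 we can reach 2, 10. That is one component of size 2.
Starting from 1 we can reach 1, 3, 4, 5, 6, 7, 8, 9, 11, 12, 13. That is one component of size 11.
Total: 2 components.

2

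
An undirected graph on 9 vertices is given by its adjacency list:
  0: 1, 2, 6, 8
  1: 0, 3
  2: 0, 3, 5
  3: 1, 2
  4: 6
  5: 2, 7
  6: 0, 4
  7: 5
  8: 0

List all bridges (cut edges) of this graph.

0-6, 0-8, 2-5, 4-6, 5-7

The edges on the cycle 0-1-3-2-0 are not bridges since each lies on that cycle.
But removing 2-5 disconnects 2 from 5; removing 0-8 disconnects 0 from 8; removing 0-6 disconnects 0 from 6; removing 7-5 disconnects 7 from 5 — these are bridges.
In total 5 edges are bridges.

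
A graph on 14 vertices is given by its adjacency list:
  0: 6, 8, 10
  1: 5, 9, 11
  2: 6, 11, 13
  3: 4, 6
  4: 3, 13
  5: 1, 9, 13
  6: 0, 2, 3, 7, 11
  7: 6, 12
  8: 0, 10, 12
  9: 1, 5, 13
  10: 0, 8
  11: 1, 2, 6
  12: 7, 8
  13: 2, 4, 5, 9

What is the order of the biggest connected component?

14

Starting from 0 we can reach 0, 1, 2, 3, 4, 5, 6, 7, 8, 9, 10, 11, 12, 13. That is one component of size 14.
The largest has 14 vertices.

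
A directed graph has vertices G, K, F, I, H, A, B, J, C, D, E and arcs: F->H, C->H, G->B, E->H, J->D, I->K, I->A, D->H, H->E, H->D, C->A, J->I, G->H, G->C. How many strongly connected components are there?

9

{D, E, H} are all mutually reachable — one SCC of size 3.
{G} is an SCC by itself.
{C} is an SCC by itself.
{A} is an SCC by itself.
{I} is an SCC by itself.
(and 4 more singleton SCCs)
That gives 9 strongly connected components.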